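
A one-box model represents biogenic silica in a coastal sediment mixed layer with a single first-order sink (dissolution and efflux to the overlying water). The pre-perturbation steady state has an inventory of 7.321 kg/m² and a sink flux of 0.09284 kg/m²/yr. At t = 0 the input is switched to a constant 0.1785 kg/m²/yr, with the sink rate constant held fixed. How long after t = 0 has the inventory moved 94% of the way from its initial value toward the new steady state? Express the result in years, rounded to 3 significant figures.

222 yr

τ = M₀/F₀ = 7.321/0.09284 = 78.86 yr.
The remaining gap fraction is e^(−t/τ); 94% covered ⇒ e^(−t/τ) = 0.0600.
t = −τ ln(0.0600) = 78.86 × 2.813 = 221.9 yr.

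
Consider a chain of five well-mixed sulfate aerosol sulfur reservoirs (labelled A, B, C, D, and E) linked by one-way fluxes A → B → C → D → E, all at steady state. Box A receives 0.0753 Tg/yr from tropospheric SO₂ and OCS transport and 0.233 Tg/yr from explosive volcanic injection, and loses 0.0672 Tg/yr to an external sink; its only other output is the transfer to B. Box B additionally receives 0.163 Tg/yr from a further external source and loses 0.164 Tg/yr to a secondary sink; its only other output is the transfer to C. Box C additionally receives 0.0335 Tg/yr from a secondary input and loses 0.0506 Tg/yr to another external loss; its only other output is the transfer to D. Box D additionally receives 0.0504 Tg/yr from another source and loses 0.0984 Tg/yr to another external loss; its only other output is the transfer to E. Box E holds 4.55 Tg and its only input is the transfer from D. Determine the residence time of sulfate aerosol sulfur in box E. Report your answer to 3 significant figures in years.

26.0 yr

Box A: F(A→B) = (0.0753 + 0.233) − 0.0672 = 0.24110 Tg/yr.
Box B: F(B→C) = (0.24110 + 0.163) − 0.164 = 0.24010 Tg/yr.
Box C: F(C→D) = (0.24010 + 0.0335) − 0.0506 = 0.22300 Tg/yr.
Box D: F(D→E) = (0.22300 + 0.0504) − 0.0984 = 0.17500 Tg/yr.
Box E throughput = its input = 0.17500 Tg/yr; τ = 4.55 / 0.17500 = 26.00 yr.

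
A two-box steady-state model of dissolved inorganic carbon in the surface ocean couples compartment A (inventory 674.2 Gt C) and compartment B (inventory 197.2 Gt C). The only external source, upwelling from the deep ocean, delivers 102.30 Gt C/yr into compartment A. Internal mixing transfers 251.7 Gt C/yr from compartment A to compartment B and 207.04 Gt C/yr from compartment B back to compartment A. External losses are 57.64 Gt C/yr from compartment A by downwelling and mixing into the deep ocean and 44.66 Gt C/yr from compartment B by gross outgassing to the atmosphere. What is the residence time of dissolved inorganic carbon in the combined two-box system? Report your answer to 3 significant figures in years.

8.52 yr

Residence time in the combined system uses the total inventory and the total *external* removal — internal exchanges between the two boxes cancel.
M_total = 674.2 + 197.2 = 871.40 Gt C.
ΣF_external_out = 57.64 + 44.66 = 102.30 Gt C/yr.
τ = M_total / ΣF_ext = 871.40 / 102.30 = 8.518 yr.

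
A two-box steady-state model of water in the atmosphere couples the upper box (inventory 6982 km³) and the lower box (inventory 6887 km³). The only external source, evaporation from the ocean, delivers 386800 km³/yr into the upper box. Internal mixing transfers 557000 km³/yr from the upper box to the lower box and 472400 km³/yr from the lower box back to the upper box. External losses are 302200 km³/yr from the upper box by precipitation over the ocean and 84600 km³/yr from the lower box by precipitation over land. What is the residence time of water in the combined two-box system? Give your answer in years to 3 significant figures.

For the system as a whole, the A↔B exchange is internal and contributes nothing to the throughput; only the external sinks remove mass.
M_total = 6982 + 6887 = 13869 km³.
ΣF_external_out = 302200 + 84600 = 386800 km³/yr.
τ = M_total / ΣF_ext = 13869 / 386800 = 0.03586 yr.

0.0359 yr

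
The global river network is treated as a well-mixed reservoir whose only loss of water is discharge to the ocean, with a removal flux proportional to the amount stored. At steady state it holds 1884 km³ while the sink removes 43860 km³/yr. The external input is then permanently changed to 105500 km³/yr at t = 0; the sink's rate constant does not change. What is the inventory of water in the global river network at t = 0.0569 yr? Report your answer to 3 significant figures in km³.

The sink rate constant is k = F₀/M₀ = 43860/1884 = 23.28 yr⁻¹.
Solving dM/dt = F₁ − kM with M(0) = M₀ gives M(t) = F₁/k + (M₀ − F₁/k)·e^(−kt).
F₁/k = 105500/23.28 = 4531.7 km³; kt = 23.28 × 0.0569 = 1.325, e^(−kt) = 0.2659.
M(0.0569) = 4531.7 + (1884 − 4531.7) × 0.2659 = 4531.7 − 704.0 = 3827.7 km³.

3830 km³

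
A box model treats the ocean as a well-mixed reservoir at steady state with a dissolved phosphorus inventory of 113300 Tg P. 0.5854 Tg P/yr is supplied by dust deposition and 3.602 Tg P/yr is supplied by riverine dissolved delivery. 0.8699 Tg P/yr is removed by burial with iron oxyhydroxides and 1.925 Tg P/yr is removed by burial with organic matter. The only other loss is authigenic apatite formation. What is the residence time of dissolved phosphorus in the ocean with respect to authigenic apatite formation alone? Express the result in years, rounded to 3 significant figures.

81400 yr

At steady state ΣF_in = ΣF_out.
ΣF_in = 0.5854 + 3.602 = 4.1874 Tg P/yr.
Authigenic apatite formation flux = ΣF_in − (0.8699 + 1.925) = 4.1874 − 2.795 = 1.393 Tg P/yr.
τ = M / F = 113300 / 1.393 = 81360 yr.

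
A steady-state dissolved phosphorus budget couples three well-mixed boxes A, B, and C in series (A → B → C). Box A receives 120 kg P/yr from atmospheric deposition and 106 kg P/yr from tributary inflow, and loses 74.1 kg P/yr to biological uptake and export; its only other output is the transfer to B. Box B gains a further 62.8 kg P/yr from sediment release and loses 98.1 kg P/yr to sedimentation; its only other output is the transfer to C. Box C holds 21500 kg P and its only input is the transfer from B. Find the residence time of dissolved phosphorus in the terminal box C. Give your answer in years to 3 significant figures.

Box A: F(A→B) = (120 + 106) − 74.1 = 151.90 kg P/yr.
Box B: F(B→C) = (151.90 + 62.8) − 98.1 = 116.60 kg P/yr.
Box C throughput = its input = 116.60 kg P/yr; τ = 21500 / 116.60 = 184.4 yr.

184 yr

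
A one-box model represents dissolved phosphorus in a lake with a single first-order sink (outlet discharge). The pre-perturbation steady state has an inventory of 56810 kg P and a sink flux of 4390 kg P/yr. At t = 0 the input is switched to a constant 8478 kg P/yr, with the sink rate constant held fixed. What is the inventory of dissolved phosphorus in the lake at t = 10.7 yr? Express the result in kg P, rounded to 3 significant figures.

τ = M₀/F₀ = 56810/4390 = 12.94 yr; rate constant k = 1/τ.
New steady state M_∞ = F₁/k = F₁·τ = 8478 × 12.94 = 109710 kg P.
M(t) = M_∞ + (M₀ − M_∞)·e^(−t/τ); t/τ = 10.7/12.94 = 0.8268, so e^(−t/τ) = 0.4374.
M(t) = 109710 − 52900 × 0.4374 = 86571 kg P.

86600 kg P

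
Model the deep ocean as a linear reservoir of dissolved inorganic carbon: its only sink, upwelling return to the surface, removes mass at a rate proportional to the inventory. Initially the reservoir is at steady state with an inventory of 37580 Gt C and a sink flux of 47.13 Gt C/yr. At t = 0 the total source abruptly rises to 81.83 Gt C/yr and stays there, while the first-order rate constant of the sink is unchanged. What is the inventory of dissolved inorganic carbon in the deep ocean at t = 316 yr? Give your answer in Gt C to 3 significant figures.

τ = M₀/F₀ = 37580/47.13 = 797.4 yr; rate constant k = 1/τ.
New steady state M_∞ = F₁/k = F₁·τ = 81.83 × 797.4 = 65249 Gt C.
M(t) = M_∞ + (M₀ − M_∞)·e^(−t/τ); t/τ = 316/797.4 = 0.3963, so e^(−t/τ) = 0.6728.
M(t) = 65249 − 27670 × 0.6728 = 46633 Gt C.

46600 Gt C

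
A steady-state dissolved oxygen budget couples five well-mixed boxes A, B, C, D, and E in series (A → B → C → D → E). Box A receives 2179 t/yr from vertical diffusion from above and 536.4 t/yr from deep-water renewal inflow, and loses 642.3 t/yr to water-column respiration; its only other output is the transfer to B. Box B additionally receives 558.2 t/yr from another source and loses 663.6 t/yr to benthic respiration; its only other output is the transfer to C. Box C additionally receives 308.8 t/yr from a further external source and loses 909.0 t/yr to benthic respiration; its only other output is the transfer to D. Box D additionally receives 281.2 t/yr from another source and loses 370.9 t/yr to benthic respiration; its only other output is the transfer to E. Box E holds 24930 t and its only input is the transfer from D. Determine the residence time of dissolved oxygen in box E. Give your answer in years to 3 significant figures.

19.5 yr

Box A: F(A→B) = (2179 + 536.4) − 642.3 = 2073.1 t/yr.
Box B: F(B→C) = (2073.1 + 558.2) − 663.6 = 1967.7 t/yr.
Box C: F(C→D) = (1967.7 + 308.8) − 909.0 = 1367.5 t/yr.
Box D: F(D→E) = (1367.5 + 281.2) − 370.9 = 1277.8 t/yr.
Box E throughput = its input = 1277.8 t/yr; τ = 24930 / 1277.8 = 19.51 yr.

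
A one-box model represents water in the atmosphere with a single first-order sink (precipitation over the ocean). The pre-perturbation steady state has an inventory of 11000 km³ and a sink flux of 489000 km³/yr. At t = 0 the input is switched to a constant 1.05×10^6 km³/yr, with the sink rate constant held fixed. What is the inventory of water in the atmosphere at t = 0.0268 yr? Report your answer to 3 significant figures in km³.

19800 km³

The sink rate constant is k = F₀/M₀ = 489000/11000 = 44.45 yr⁻¹.
Solving dM/dt = F₁ − kM with M(0) = M₀ gives M(t) = F₁/k + (M₀ − F₁/k)·e^(−kt).
F₁/k = 1.05×10^6/44.45 = 23620 km³; kt = 44.45 × 0.0268 = 1.191, e^(−kt) = 0.3038.
M(0.0268) = 23620 + (11000 − 23620) × 0.3038 = 23620 − 3834 = 19786 km³.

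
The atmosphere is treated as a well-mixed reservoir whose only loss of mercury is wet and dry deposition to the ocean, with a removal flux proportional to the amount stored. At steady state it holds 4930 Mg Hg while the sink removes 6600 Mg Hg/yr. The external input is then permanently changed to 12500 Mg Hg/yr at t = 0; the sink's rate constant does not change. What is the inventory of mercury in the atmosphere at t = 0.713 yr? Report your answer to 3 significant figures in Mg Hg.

7640 Mg Hg

Residence time τ = M₀/F₀ = 0.7470 yr. The eventual steady state is M_∞ = M₀·(F₁/F₀) = 4930 × 12500/6600 = 9337.1 Mg Hg.
The anomaly ΔM(t) = M(t) − M_∞ decays as ΔM₀·e^(−t/τ) with ΔM₀ = 4930 − 9337.1 = −4407 Mg Hg.
At t = 0.713 yr, e^(−t/τ) = e^(−0.9545) = 0.3850, so ΔM = −1697 Mg Hg and M = 9337.1 − 1697 = 7640.4 Mg Hg.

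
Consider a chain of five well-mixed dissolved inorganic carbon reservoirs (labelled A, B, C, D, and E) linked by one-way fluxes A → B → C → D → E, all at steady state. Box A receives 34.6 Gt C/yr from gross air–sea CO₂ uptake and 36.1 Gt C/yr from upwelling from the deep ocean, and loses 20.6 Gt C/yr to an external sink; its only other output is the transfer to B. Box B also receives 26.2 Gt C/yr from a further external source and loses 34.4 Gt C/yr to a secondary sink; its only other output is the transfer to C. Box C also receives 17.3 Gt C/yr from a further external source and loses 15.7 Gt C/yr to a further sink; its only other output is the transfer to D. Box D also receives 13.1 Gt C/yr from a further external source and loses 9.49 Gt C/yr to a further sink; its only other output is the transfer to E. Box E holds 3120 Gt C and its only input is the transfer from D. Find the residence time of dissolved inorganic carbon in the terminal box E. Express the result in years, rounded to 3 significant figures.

66.2 yr

Box A: F(A→B) = (34.6 + 36.1) − 20.6 = 50.100 Gt C/yr.
Box B: F(B→C) = (50.100 + 26.2) − 34.4 = 41.900 Gt C/yr.
Box C: F(C→D) = (41.900 + 17.3) − 15.7 = 43.500 Gt C/yr.
Box D: F(D→E) = (43.500 + 13.1) − 9.49 = 47.110 Gt C/yr.
Box E throughput = its input = 47.110 Gt C/yr; τ = 3120 / 47.110 = 66.23 yr.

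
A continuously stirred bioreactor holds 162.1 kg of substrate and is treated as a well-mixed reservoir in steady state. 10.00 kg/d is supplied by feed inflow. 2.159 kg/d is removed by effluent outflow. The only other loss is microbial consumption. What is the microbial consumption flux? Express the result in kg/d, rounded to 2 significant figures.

At steady state ΣF_in = ΣF_out.
ΣF_in = 10.000 kg/d.
Microbial consumption flux = ΣF_in − (2.159) = 10.000 − 2.159 = 7.841 kg/d.

7.8 kg/d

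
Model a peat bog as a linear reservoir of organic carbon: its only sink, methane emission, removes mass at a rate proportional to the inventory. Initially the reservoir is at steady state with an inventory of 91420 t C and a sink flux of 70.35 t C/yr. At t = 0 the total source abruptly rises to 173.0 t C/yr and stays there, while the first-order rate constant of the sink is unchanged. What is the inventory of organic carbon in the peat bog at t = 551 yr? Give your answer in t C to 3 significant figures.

τ = M₀/F₀ = 91420/70.35 = 1300 yr; rate constant k = 1/τ.
New steady state M_∞ = F₁/k = F₁·τ = 173.0 × 1300 = 224810 t C.
M(t) = M_∞ + (M₀ − M_∞)·e^(−t/τ); t/τ = 551/1300 = 0.4240, so e^(−t/τ) = 0.6544.
M(t) = 224810 − 133400 × 0.6544 = 137520 t C.

138000 t C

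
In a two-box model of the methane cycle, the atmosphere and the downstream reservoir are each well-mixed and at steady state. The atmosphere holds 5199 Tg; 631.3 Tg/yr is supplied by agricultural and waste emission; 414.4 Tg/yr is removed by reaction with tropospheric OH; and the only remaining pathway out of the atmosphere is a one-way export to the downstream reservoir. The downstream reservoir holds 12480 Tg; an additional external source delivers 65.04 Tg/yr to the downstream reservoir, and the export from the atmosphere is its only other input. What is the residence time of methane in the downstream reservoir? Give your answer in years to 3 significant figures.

44.3 yr

Balance the atmosphere: ΣF_in = 631.30 Tg/yr.
Export to the downstream reservoir = ΣF_in − (414.4) = 216.90 Tg/yr.
Total input to the downstream reservoir = 216.90 + 65.04 = 281.94 Tg/yr; at steady state this equals its total output.
τ = M / F = 12480 / 281.94 = 44.26 yr.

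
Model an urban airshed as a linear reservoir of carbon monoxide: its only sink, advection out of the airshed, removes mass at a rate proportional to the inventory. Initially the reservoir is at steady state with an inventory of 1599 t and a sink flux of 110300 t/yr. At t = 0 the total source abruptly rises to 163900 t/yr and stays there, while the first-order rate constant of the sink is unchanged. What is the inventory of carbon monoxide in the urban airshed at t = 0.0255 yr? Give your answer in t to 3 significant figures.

2240 t

Residence time τ = M₀/F₀ = 0.01450 yr. The eventual steady state is M_∞ = M₀·(F₁/F₀) = 1599 × 163900/110300 = 2376.0 t.
The anomaly ΔM(t) = M(t) − M_∞ decays as ΔM₀·e^(−t/τ) with ΔM₀ = 1599 − 2376.0 = −777.0 t.
At t = 0.0255 yr, e^(−t/τ) = e^(−1.759) = 0.1722, so ΔM = −133.8 t and M = 2376.0 − 133.8 = 2242.2 t.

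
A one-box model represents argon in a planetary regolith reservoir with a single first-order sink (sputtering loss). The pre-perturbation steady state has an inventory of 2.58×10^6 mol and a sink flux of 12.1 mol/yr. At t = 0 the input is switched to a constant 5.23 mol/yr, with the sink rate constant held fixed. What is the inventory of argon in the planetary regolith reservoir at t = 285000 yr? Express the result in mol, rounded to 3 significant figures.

The sink rate constant is k = F₀/M₀ = 12.1/2.58×10^6 = 4.690×10^-6 yr⁻¹.
Solving dM/dt = F₁ − kM with M(0) = M₀ gives M(t) = F₁/k + (M₀ − F₁/k)·e^(−kt).
F₁/k = 5.23/4.690×10^-6 = 1.1152×10^6 mol; kt = 4.690×10^-6 × 285000 = 1.337, e^(−kt) = 0.2627.
M(285000) = 1.1152×10^6 + (2.58×10^6 − 1.1152×10^6) × 0.2627 = 1.1152×10^6 + 384900 = 1.5000×10^6 mol.

1.50×10^6 mol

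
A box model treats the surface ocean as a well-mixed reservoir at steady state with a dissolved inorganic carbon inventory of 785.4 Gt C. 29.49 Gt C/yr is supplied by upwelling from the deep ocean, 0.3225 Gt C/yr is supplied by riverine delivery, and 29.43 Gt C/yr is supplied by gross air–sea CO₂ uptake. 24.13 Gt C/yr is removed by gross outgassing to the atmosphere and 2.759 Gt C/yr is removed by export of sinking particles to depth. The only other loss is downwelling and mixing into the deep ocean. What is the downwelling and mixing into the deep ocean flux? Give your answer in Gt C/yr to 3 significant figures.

At steady state ΣF_in = ΣF_out.
ΣF_in = 29.49 + 0.3225 + 29.43 = 59.242 Gt C/yr.
Downwelling and mixing into the deep ocean flux = ΣF_in − (24.13 + 2.759) = 59.242 − 26.89 = 32.35 Gt C/yr.

32.4 Gt C/yr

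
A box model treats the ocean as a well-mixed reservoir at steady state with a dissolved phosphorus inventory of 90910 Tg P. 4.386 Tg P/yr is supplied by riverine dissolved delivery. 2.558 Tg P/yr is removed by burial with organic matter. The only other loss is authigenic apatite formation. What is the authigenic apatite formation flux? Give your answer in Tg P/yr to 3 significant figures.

1.83 Tg P/yr

At steady state ΣF_in = ΣF_out.
ΣF_in = 4.3860 Tg P/yr.
Authigenic apatite formation flux = ΣF_in − (2.558) = 4.3860 − 2.558 = 1.828 Tg P/yr.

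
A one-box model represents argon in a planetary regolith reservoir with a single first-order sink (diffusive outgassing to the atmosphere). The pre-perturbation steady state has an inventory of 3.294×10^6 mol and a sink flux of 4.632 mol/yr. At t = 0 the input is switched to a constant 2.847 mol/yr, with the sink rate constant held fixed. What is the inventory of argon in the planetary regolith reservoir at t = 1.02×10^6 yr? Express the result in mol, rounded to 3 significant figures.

The sink rate constant is k = F₀/M₀ = 4.632/3.294×10^6 = 1.406×10^-6 yr⁻¹.
Solving dM/dt = F₁ − kM with M(0) = M₀ gives M(t) = F₁/k + (M₀ − F₁/k)·e^(−kt).
F₁/k = 2.847/1.406×10^-6 = 2.0246×10^6 mol; kt = 1.406×10^-6 × 1.02×10^6 = 1.434, e^(−kt) = 0.2383.
M(1.02×10^6) = 2.0246×10^6 + (3.294×10^6 − 2.0246×10^6) × 0.2383 = 2.0246×10^6 + 302500 = 2.3271×10^6 mol.

2.33×10^6 mol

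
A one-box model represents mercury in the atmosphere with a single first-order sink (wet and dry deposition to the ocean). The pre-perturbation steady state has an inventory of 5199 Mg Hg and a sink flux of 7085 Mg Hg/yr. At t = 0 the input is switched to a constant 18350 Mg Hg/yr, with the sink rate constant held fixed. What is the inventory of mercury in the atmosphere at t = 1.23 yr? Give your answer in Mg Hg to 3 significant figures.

11900 Mg Hg

The sink rate constant is k = F₀/M₀ = 7085/5199 = 1.363 yr⁻¹.
Solving dM/dt = F₁ − kM with M(0) = M₀ gives M(t) = F₁/k + (M₀ − F₁/k)·e^(−kt).
F₁/k = 18350/1.363 = 13465 Mg Hg; kt = 1.363 × 1.23 = 1.676, e^(−kt) = 0.1871.
M(1.23) = 13465 + (5199 − 13465) × 0.1871 = 13465 − 1546 = 11919 Mg Hg.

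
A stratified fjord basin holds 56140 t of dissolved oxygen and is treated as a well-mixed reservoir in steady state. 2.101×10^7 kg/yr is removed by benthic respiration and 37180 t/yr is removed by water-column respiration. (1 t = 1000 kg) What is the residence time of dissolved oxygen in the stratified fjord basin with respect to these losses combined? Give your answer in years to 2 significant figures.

Convert the benthic respiration flux: 2.101×10^7 kg/yr = 21010 t/yr.
Total removal = 21010 + 37180 = 58190 t/yr.
τ = M / ΣF_out = 56140 / 58190 = 0.9648 yr.

0.96 yr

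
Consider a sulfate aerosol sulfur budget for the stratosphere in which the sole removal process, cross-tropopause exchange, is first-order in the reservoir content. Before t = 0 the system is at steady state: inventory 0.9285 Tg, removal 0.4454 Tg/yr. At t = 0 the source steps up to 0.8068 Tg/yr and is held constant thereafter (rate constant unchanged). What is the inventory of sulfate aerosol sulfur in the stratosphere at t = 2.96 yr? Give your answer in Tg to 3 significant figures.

The sink rate constant is k = F₀/M₀ = 0.4454/0.9285 = 0.4797 yr⁻¹.
Solving dM/dt = F₁ − kM with M(0) = M₀ gives M(t) = F₁/k + (M₀ − F₁/k)·e^(−kt).
F₁/k = 0.8068/0.4797 = 1.6819 Tg; kt = 0.4797 × 2.96 = 1.420, e^(−kt) = 0.2417.
M(2.96) = 1.6819 + (0.9285 − 1.6819) × 0.2417 = 1.6819 − 0.1821 = 1.4998 Tg.

1.50 Tg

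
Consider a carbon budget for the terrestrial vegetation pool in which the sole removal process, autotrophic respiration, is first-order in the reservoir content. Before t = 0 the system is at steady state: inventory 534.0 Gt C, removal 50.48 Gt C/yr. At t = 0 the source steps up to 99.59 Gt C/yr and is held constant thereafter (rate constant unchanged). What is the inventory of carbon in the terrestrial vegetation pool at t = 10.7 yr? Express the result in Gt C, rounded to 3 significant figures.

865 Gt C

Residence time τ = M₀/F₀ = 10.58 yr. The eventual steady state is M_∞ = M₀·(F₁/F₀) = 534.0 × 99.59/50.48 = 1053.5 Gt C.
The anomaly ΔM(t) = M(t) − M_∞ decays as ΔM₀·e^(−t/τ) with ΔM₀ = 534.0 − 1053.5 = −519.5 Gt C.
At t = 10.7 yr, e^(−t/τ) = e^(−1.011) = 0.3637, so ΔM = −188.9 Gt C and M = 1053.5 − 188.9 = 864.57 Gt C.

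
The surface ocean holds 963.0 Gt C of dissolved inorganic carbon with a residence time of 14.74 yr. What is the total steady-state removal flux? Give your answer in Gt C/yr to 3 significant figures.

F = M / τ = 963.0 / 14.74 = 65.33 Gt C/yr.

65.3 Gt C/yr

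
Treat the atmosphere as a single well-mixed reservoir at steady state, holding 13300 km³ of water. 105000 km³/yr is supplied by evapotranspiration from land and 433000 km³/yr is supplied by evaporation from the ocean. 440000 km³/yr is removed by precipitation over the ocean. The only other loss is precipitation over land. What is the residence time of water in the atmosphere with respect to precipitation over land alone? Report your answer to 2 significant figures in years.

0.14 yr

At steady state ΣF_in = ΣF_out.
ΣF_in = 105000 + 433000 = 538000 km³/yr.
Precipitation over land flux = ΣF_in − (440000) = 538000 − 440000 = 98000 km³/yr.
τ = M / F = 13300 / 98000 = 0.1357 yr.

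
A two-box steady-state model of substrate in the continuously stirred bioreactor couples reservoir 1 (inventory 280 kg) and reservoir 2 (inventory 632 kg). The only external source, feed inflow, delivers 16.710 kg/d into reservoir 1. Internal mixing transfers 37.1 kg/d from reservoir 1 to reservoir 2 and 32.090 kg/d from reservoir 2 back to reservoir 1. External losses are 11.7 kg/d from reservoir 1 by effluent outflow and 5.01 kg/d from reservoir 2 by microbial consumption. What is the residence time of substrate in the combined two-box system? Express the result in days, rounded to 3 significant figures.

Treat the two boxes together as one reservoir: the mixing fluxes between them are internal recycling, so τ = ΣM / Σ(external losses).
M_total = 280 + 632 = 912.00 kg.
ΣF_external_out = 11.7 + 5.01 = 16.710 kg/d.
τ = M_total / ΣF_ext = 912.00 / 16.710 = 54.58 d.

54.6 d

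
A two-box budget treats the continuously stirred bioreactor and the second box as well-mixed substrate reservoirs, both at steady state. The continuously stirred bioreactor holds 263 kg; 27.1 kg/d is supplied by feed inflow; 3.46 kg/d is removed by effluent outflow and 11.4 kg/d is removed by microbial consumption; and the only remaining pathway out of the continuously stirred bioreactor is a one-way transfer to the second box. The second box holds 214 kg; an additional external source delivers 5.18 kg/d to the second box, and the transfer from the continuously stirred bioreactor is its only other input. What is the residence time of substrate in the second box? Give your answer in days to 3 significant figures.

12.3 d

Balance the continuously stirred bioreactor: ΣF_in = 27.100 kg/d.
Transfer to the second box = ΣF_in − (3.46 + 11.4) = 12.240 kg/d.
Total input to the second box = 12.240 + 5.18 = 17.420 kg/d; at steady state this equals its total output.
τ = M / F = 214 / 17.420 = 12.28 d.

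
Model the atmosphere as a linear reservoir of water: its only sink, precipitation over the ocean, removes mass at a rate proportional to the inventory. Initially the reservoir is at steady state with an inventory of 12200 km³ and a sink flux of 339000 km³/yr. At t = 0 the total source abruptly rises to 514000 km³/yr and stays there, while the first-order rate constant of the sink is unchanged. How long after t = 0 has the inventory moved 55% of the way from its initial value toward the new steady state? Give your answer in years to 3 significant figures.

0.0287 yr

τ = M₀/F₀ = 12200/339000 = 0.03599 yr.
The remaining gap fraction is e^(−t/τ); 55% covered ⇒ e^(−t/τ) = 0.450.
t = −τ ln(0.450) = 0.03599 × 0.7985 = 0.02874 yr.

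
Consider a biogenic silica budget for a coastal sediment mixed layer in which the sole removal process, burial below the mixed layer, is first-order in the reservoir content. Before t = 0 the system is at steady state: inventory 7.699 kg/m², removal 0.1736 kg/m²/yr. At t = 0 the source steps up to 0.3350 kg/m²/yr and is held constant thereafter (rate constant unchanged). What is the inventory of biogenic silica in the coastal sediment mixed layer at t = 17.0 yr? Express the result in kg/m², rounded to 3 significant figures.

9.98 kg/m²

τ = M₀/F₀ = 7.699/0.1736 = 44.35 yr; rate constant k = 1/τ.
New steady state M_∞ = F₁/k = F₁·τ = 0.3350 × 44.35 = 14.857 kg/m².
M(t) = M_∞ + (M₀ − M_∞)·e^(−t/τ); t/τ = 17.0/44.35 = 0.3833, so e^(−t/τ) = 0.6816.
M(t) = 14.857 − 7.158 × 0.6816 = 9.9781 kg/m².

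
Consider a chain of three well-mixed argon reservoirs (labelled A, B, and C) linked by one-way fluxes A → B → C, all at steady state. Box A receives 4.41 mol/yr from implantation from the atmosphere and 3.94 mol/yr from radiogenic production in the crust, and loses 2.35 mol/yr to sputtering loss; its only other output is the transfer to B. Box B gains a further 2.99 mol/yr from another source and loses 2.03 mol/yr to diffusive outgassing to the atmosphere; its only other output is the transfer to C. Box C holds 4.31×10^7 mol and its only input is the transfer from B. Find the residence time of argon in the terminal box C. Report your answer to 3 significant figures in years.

Box A: F(A→B) = (4.41 + 3.94) − 2.35 = 6.0000 mol/yr.
Box B: F(B→C) = (6.0000 + 2.99) − 2.03 = 6.9600 mol/yr.
Box C throughput = its input = 6.9600 mol/yr; τ = 4.31×10^7 / 6.9600 = 6.193×10^6 yr.

6.19×10^6 yr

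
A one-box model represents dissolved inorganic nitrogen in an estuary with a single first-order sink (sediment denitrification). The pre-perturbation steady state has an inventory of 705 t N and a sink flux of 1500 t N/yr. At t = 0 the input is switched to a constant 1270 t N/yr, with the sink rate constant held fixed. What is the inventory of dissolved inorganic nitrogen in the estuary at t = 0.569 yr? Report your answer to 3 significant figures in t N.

629 t N

τ = M₀/F₀ = 705/1500 = 0.4700 yr; rate constant k = 1/τ.
New steady state M_∞ = F₁/k = F₁·τ = 1270 × 0.4700 = 596.90 t N.
M(t) = M_∞ + (M₀ − M_∞)·e^(−t/τ); t/τ = 0.569/0.4700 = 1.211, so e^(−t/τ) = 0.2980.
M(t) = 596.90 + 108.1 × 0.2980 = 629.11 t N.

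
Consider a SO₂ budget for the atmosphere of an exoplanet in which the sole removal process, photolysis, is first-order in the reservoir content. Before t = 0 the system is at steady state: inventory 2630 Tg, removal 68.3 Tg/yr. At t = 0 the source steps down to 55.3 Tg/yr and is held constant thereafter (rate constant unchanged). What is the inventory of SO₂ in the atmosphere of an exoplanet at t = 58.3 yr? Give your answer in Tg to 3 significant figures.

The sink rate constant is k = F₀/M₀ = 68.3/2630 = 0.02597 yr⁻¹.
Solving dM/dt = F₁ − kM with M(0) = M₀ gives M(t) = F₁/k + (M₀ − F₁/k)·e^(−kt).
F₁/k = 55.3/0.02597 = 2129.4 Tg; kt = 0.02597 × 58.3 = 1.514, e^(−kt) = 0.2200.
M(58.3) = 2129.4 + (2630 − 2129.4) × 0.2200 = 2129.4 + 110.1 = 2239.6 Tg.

2240 Tg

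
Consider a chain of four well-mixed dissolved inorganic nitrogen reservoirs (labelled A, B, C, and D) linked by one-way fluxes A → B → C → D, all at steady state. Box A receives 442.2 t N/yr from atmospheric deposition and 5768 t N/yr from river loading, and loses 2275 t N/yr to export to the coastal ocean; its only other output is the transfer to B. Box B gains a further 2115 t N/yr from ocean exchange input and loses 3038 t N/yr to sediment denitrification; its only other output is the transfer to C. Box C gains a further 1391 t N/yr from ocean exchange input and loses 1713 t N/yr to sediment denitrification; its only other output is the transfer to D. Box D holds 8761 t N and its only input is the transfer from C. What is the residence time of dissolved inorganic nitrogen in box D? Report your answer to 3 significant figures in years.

3.26 yr

Box A: F(A→B) = (442.2 + 5768) − 2275 = 3935.2 t N/yr.
Box B: F(B→C) = (3935.2 + 2115) − 3038 = 3012.2 t N/yr.
Box C: F(C→D) = (3012.2 + 1391) − 1713 = 2690.2 t N/yr.
Box D throughput = its input = 2690.2 t N/yr; τ = 8761 / 2690.2 = 3.257 yr.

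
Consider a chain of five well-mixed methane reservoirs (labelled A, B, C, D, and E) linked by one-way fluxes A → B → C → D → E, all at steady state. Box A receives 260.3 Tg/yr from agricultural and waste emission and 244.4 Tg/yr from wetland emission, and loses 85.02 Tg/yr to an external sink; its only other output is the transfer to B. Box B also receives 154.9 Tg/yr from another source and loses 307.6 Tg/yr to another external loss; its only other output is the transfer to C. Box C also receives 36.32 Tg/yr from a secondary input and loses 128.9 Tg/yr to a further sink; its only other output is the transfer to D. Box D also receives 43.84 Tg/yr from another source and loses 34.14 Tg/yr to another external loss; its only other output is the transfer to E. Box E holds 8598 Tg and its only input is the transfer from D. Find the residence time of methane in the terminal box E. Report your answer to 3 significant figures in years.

46.7 yr

Box A: F(A→B) = (260.3 + 244.4) − 85.02 = 419.68 Tg/yr.
Box B: F(B→C) = (419.68 + 154.9) − 307.6 = 266.98 Tg/yr.
Box C: F(C→D) = (266.98 + 36.32) − 128.9 = 174.40 Tg/yr.
Box D: F(D→E) = (174.40 + 43.84) − 34.14 = 184.10 Tg/yr.
Box E throughput = its input = 184.10 Tg/yr; τ = 8598 / 184.10 = 46.70 yr.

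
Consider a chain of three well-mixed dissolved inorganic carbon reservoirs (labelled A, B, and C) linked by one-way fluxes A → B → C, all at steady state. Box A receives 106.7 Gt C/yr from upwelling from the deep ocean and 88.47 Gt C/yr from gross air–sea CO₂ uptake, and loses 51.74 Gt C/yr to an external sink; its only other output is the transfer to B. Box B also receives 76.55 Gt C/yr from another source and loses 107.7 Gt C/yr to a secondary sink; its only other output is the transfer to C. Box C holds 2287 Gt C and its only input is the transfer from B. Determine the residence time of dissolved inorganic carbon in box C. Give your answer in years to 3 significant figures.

Box A: F(A→B) = (106.7 + 88.47) − 51.74 = 143.43 Gt C/yr.
Box B: F(B→C) = (143.43 + 76.55) − 107.7 = 112.28 Gt C/yr.
Box C throughput = its input = 112.28 Gt C/yr; τ = 2287 / 112.28 = 20.37 yr.

20.4 yr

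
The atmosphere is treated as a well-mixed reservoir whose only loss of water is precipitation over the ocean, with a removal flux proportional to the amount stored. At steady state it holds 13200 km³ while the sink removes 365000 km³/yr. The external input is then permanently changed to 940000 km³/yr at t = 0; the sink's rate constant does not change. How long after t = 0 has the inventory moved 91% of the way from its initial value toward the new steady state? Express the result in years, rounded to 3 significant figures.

0.0871 yr

τ = M₀/F₀ = 13200/365000 = 0.03616 yr.
The remaining gap fraction is e^(−t/τ); 91% covered ⇒ e^(−t/τ) = 0.0900.
t = −τ ln(0.0900) = 0.03616 × 2.408 = 0.08708 yr.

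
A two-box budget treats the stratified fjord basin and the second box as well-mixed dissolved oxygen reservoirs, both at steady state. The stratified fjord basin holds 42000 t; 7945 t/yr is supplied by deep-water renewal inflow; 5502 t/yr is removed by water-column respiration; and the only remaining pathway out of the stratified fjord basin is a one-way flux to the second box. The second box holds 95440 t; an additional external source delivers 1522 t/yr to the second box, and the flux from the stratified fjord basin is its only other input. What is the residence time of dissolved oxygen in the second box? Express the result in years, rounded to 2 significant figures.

Balance the stratified fjord basin: ΣF_in = 7945.0 t/yr.
Flux to the second box = ΣF_in − (5502) = 2443.0 t/yr.
Total input to the second box = 2443.0 + 1522 = 3965.0 t/yr; at steady state this equals its total output.
τ = M / F = 95440 / 3965.0 = 24.07 yr.

24 yr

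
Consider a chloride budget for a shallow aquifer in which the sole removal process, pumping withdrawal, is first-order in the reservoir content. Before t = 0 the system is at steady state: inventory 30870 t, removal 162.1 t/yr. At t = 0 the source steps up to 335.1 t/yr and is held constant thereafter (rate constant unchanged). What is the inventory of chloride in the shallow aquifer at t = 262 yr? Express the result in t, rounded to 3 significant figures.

55500 t

The sink rate constant is k = F₀/M₀ = 162.1/30870 = 0.005251 yr⁻¹.
Solving dM/dt = F₁ − kM with M(0) = M₀ gives M(t) = F₁/k + (M₀ − F₁/k)·e^(−kt).
F₁/k = 335.1/0.005251 = 63816 t; kt = 0.005251 × 262 = 1.376, e^(−kt) = 0.2526.
M(262) = 63816 + (30870 − 63816) × 0.2526 = 63816 − 8324 = 55492 t.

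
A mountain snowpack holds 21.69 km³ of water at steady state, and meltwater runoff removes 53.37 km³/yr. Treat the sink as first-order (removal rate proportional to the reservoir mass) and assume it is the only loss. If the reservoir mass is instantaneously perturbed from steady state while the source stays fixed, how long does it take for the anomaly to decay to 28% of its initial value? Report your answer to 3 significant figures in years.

0.517 yr

For a linear reservoir the anomaly decays as exp(−t/τ) with τ = M/F = 21.69/53.37 = 0.4064 yr.
exp(−t/τ) = 0.28 ⇒ t = −τ ln(0.28) = 0.4064 × 1.273 = 0.5173 yr.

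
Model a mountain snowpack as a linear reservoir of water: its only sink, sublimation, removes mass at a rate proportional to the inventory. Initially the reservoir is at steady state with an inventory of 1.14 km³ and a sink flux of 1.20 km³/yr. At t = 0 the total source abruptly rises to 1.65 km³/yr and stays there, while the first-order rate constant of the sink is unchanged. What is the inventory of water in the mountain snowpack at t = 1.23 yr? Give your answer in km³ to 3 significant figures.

1.45 km³

The sink rate constant is k = F₀/M₀ = 1.20/1.14 = 1.053 yr⁻¹.
Solving dM/dt = F₁ − kM with M(0) = M₀ gives M(t) = F₁/k + (M₀ − F₁/k)·e^(−kt).
F₁/k = 1.65/1.053 = 1.5675 km³; kt = 1.053 × 1.23 = 1.295, e^(−kt) = 0.2740.
M(1.23) = 1.5675 + (1.14 − 1.5675) × 0.2740 = 1.5675 − 0.1171 = 1.4504 km³.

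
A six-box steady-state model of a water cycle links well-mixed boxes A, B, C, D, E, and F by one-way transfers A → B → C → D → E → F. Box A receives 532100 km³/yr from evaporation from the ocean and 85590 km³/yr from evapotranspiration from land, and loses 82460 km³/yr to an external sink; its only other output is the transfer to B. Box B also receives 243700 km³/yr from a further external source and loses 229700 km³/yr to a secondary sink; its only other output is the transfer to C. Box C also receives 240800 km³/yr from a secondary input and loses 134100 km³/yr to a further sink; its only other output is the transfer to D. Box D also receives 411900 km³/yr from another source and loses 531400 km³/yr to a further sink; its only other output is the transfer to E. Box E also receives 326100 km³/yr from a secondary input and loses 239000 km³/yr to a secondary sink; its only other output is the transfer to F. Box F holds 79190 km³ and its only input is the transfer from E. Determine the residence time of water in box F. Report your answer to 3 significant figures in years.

0.127 yr

Box A: F(A→B) = (532100 + 85590) − 82460 = 535230 km³/yr.
Box B: F(B→C) = (535230 + 243700) − 229700 = 549230 km³/yr.
Box C: F(C→D) = (549230 + 240800) − 134100 = 655930 km³/yr.
Box D: F(D→E) = (655930 + 411900) − 531400 = 536430 km³/yr.
Box E: F(E→F) = (536430 + 326100) − 239000 = 623530 km³/yr.
Box F throughput = its input = 623530 km³/yr; τ = 79190 / 623530 = 0.1270 yr.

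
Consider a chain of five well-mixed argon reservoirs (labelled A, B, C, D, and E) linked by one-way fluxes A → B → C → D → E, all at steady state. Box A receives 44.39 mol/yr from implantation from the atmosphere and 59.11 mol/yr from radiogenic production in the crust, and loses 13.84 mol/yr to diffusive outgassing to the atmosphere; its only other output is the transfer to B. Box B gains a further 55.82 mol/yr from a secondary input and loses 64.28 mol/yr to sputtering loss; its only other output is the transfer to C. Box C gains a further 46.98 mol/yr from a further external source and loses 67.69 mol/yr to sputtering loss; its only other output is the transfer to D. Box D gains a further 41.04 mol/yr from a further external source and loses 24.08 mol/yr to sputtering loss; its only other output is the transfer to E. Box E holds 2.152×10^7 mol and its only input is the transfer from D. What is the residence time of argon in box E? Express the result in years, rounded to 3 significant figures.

Box A: F(A→B) = (44.39 + 59.11) − 13.84 = 89.660 mol/yr.
Box B: F(B→C) = (89.660 + 55.82) − 64.28 = 81.200 mol/yr.
Box C: F(C→D) = (81.200 + 46.98) − 67.69 = 60.490 mol/yr.
Box D: F(D→E) = (60.490 + 41.04) − 24.08 = 77.450 mol/yr.
Box E throughput = its input = 77.450 mol/yr; τ = 2.152×10^7 / 77.450 = 277900 yr.

278000 yr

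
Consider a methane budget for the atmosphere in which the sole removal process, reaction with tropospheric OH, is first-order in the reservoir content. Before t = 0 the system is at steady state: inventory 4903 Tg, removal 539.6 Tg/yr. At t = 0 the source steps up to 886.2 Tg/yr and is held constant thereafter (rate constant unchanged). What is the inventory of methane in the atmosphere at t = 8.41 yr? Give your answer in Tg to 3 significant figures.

Residence time τ = M₀/F₀ = 9.086 yr. The eventual steady state is M_∞ = M₀·(F₁/F₀) = 4903 × 886.2/539.6 = 8052.3 Tg.
The anomaly ΔM(t) = M(t) − M_∞ decays as ΔM₀·e^(−t/τ) with ΔM₀ = 4903 − 8052.3 = −3149 Tg.
At t = 8.41 yr, e^(−t/τ) = e^(−0.9256) = 0.3963, so ΔM = −1248 Tg and M = 8052.3 − 1248 = 6804.2 Tg.

6800 Tg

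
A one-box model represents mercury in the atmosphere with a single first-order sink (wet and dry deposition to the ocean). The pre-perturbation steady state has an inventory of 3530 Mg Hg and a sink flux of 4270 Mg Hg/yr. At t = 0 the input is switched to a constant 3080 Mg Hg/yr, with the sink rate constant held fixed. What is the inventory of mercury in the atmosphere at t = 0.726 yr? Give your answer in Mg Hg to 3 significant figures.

τ = M₀/F₀ = 3530/4270 = 0.8267 yr; rate constant k = 1/τ.
New steady state M_∞ = F₁/k = F₁·τ = 3080 × 0.8267 = 2546.2 Mg Hg.
M(t) = M_∞ + (M₀ − M_∞)·e^(−t/τ); t/τ = 0.726/0.8267 = 0.8782, so e^(−t/τ) = 0.4155.
M(t) = 2546.2 + 983.8 × 0.4155 = 2955.0 Mg Hg.

2960 Mg Hg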